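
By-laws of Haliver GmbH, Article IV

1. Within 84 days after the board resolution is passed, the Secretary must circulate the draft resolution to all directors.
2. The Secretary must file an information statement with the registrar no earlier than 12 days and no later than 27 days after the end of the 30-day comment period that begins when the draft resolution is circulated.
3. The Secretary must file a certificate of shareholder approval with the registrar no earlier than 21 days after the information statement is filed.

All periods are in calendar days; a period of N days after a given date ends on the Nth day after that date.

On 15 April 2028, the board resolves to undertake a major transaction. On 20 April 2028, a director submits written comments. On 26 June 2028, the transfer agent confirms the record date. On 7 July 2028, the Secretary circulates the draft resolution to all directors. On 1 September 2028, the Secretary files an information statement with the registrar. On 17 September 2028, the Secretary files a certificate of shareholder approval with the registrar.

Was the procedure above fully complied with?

No

Step 1: 84 days after 15 April 2028 (when the board resolution is passed) is 8 July 2028; completed 7 July 2028, before the deadline.
Step 2: the window is 12–27 days after 6 August 2028 (end of the 30-day comment period, which began when the draft resolution is circulated on 7 July 2028), so 18 August 2028 through 2 September 2028; 1 September 2028 falls inside that range.
Step 3: the earliest permitted date is 21 days after 1 September 2028 (when the information statement is filed), i.e. 22 September 2028; 17 September 2028 is 5 days before the earliest permitted date.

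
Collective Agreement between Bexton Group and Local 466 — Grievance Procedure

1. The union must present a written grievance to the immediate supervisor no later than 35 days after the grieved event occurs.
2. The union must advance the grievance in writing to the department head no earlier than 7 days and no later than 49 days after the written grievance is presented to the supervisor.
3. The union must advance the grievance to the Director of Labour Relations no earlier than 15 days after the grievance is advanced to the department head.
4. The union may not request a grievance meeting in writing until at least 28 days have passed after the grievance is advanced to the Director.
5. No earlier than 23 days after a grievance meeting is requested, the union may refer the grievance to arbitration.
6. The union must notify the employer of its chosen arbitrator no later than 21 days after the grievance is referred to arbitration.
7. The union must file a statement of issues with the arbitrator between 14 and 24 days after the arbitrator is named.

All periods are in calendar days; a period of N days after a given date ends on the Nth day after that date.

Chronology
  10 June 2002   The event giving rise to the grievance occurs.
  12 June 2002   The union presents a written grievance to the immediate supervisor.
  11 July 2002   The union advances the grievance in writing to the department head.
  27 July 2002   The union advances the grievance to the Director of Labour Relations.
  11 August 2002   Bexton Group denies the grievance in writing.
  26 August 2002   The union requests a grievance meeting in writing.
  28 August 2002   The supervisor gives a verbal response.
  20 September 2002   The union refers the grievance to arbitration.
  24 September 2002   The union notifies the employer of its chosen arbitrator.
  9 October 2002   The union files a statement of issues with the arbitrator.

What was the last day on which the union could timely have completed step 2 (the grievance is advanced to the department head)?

31 July 2002

Step 2 runs from 12 June 2002, when the written grievance is presented to the supervisor. The window is 7–49 days after 12 June 2002; it closes on 31 July 2002.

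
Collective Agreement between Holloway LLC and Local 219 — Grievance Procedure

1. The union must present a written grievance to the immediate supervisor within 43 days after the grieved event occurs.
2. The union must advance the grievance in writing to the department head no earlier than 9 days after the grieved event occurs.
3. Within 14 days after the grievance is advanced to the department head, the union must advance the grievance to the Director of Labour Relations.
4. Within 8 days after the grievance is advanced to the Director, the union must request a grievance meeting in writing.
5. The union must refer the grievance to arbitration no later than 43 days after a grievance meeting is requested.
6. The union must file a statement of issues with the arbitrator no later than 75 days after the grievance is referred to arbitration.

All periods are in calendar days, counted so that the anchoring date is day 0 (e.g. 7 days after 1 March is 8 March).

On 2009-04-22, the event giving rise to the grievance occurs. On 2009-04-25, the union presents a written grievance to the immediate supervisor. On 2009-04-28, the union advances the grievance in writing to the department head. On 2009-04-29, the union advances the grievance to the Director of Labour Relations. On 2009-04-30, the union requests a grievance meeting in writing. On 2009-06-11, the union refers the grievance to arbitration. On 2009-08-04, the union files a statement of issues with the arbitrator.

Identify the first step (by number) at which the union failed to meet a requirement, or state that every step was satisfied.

Step 1: 43 days after 2009-04-22 (when the grieved event occurs) is 2009-06-04; completed 2009-04-25, before the deadline.
Step 2: the earliest permitted date is 9 days after 2009-04-22 (when the grieved event occurs), i.e. 2009-05-01; done 2009-04-28 — 3 days too early.
That is the first point of non-compliance.

Step 2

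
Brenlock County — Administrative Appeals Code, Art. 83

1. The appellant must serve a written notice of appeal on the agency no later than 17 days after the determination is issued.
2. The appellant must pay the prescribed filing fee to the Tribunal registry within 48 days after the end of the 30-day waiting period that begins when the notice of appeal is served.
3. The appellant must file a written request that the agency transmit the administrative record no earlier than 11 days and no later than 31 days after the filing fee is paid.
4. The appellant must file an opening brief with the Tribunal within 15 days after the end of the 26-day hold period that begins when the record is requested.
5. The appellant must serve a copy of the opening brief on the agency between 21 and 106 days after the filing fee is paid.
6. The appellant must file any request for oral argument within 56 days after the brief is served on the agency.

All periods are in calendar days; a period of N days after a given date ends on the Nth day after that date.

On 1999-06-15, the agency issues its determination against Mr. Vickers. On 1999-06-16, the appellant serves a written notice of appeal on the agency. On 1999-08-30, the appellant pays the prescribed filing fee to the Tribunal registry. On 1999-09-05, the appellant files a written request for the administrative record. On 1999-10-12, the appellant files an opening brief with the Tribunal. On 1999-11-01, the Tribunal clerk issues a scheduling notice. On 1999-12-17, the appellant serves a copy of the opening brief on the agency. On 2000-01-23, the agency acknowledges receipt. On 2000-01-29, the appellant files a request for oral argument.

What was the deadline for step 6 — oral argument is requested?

Step 6 runs from 1999-12-17, when the brief is served on the agency. 56 days after 1999-12-17 is 2000-02-11.

2000-02-11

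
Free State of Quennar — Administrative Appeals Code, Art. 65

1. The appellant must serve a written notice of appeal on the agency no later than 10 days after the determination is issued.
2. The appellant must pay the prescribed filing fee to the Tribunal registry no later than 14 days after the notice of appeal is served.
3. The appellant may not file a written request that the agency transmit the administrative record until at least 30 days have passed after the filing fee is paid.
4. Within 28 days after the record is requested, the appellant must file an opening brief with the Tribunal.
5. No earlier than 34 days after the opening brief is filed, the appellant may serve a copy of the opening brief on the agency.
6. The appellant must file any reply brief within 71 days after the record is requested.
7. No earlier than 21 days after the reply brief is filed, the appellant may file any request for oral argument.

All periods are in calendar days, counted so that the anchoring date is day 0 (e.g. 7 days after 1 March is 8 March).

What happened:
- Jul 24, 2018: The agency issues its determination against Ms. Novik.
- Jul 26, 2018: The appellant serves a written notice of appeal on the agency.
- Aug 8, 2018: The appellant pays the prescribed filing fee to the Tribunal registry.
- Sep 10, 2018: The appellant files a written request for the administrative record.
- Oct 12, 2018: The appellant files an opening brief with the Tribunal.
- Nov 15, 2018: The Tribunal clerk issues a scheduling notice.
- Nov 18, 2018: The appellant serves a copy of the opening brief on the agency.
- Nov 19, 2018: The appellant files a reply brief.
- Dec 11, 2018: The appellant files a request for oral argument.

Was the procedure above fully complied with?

(1) due by Jul 24, 2018 + 10 days = Aug 3, 2018; done Jul 26, 2018 — timely.
(2) due by Jul 26, 2018 + 14 days = Aug 9, 2018; completed Aug 8, 2018, before the deadline.
(3) permitted from Aug 8, 2018 + 30 days = Sep 7, 2018 onward; done Sep 10, 2018 — permitted.
(4) due by Sep 10, 2018 + 28 days = Oct 8, 2018; not done until Oct 12, 2018, 4 days after the deadline.
That is the first point of non-compliance.

No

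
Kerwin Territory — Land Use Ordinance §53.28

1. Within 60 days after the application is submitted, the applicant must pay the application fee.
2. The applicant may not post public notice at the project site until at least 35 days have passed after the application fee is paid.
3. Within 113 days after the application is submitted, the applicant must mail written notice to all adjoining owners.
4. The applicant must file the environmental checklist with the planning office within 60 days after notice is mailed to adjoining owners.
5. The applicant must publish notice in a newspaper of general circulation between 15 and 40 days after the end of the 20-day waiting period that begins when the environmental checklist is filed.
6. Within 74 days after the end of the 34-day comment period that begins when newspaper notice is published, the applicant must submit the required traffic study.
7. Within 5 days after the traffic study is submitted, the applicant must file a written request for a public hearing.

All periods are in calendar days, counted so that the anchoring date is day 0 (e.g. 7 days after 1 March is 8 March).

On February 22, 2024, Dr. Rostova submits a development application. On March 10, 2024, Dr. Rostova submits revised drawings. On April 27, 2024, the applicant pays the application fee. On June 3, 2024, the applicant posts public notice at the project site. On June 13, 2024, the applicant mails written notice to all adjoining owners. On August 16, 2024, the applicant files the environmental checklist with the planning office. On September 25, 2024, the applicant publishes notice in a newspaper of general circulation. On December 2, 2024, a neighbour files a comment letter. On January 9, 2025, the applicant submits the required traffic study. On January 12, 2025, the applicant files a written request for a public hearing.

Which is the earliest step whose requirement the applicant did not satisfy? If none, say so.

Step 1

Step 1 — counting 60 days from February 22, 2024 (when the application is submitted) gives a deadline of April 22, 2024; April 27, 2024 misses that deadline by 5 days.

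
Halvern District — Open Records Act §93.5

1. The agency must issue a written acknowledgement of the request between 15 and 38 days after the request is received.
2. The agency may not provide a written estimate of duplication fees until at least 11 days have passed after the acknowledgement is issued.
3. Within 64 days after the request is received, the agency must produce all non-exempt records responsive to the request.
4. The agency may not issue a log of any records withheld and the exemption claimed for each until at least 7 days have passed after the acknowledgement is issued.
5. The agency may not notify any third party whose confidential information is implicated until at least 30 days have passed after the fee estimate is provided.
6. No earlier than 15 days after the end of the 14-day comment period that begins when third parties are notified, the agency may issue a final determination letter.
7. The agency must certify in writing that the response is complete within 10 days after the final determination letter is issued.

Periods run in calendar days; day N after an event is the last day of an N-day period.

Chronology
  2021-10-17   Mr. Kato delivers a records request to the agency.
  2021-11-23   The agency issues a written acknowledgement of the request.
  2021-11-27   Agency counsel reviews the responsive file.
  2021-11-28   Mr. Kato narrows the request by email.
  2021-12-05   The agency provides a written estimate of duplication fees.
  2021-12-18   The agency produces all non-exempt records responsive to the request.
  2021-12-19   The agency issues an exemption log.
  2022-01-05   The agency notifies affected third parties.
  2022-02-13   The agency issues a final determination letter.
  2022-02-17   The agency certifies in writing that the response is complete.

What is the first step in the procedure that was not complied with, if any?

Step 1 — 15 and 38 days from 2021-10-17 (when the request is received) are 2021-11-01 and 2021-11-24 respectively; done 2021-11-23 — within the window.
Step 2 — must wait 11 days from 2021-11-23 (when the acknowledgement is issued), so not before 2021-12-04; 2021-12-05 is on or after that date.
Step 3 — counting 64 days from 2021-10-17 (when the request is received) gives a deadline of 2021-12-20; done 2021-12-18 — timely.
Step 4 — must wait 7 days from 2021-11-23 (when the acknowledgement is issued), so not before 2021-11-30; done 2021-12-19, after the minimum wait.
Step 5 — must wait 30 days from 2021-12-05 (when the fee estimate is provided), so not before 2022-01-04; 2022-01-05 is on or after that date.
Step 6 — must wait 15 days from 2022-01-19 (end of the 14-day comment period, which began when third parties are notified on 2022-01-05), so not before 2022-02-03; done 2022-02-13, after the minimum wait.
Step 7 — counting 10 days from 2022-02-13 (when the final determination letter is issued) gives a deadline of 2022-02-23; done 2022-02-17 — timely.

None — every step was satisfied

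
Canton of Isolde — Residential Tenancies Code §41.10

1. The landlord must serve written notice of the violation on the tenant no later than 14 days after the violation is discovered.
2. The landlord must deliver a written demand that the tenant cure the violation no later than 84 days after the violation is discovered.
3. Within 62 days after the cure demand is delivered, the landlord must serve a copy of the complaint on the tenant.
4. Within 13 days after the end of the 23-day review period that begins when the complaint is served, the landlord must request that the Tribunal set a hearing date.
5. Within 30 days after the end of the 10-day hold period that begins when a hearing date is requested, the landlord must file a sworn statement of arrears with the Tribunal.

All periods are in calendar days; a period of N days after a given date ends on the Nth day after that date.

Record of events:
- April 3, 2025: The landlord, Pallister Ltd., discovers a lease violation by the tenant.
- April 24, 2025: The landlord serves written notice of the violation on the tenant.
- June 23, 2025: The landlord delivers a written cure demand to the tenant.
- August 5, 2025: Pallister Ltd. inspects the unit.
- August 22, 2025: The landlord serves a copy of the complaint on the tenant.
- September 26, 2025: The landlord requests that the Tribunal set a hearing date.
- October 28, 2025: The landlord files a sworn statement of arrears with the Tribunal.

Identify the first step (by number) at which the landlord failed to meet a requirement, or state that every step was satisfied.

Step 1

Step 1 — counting 14 days from April 3, 2025 (when the violation is discovered) gives a deadline of April 17, 2025; not done until April 24, 2025, 7 days after the deadline.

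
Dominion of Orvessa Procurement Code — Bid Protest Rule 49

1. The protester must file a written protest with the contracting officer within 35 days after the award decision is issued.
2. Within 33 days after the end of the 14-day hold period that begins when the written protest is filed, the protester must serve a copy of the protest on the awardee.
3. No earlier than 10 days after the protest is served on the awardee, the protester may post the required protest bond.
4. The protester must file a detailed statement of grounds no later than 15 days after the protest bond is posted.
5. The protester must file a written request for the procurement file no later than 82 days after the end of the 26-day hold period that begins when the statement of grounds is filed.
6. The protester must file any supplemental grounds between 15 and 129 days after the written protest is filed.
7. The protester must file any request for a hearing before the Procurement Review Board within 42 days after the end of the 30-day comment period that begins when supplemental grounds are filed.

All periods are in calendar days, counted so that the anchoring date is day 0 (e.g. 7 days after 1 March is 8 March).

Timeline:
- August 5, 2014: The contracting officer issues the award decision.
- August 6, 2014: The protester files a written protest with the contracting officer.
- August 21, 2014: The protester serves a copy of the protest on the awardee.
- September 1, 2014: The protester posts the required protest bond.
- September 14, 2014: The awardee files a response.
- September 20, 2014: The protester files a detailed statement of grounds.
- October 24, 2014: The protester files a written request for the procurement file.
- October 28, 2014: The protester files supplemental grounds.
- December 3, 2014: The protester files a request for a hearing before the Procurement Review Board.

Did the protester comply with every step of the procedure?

No

(1) due by August 5, 2014 + 35 days = September 9, 2014; completed August 6, 2014, before the deadline.
(2) due by August 20, 2014 + 33 days = September 22, 2014; August 21, 2014 is within that limit.
(3) permitted from August 21, 2014 + 10 days = August 31, 2014 onward; done September 1, 2014 — permitted.
(4) due by September 1, 2014 + 15 days = September 16, 2014; done September 20, 2014 — 4 days late.
No need to go further; step 4 was not satisfied.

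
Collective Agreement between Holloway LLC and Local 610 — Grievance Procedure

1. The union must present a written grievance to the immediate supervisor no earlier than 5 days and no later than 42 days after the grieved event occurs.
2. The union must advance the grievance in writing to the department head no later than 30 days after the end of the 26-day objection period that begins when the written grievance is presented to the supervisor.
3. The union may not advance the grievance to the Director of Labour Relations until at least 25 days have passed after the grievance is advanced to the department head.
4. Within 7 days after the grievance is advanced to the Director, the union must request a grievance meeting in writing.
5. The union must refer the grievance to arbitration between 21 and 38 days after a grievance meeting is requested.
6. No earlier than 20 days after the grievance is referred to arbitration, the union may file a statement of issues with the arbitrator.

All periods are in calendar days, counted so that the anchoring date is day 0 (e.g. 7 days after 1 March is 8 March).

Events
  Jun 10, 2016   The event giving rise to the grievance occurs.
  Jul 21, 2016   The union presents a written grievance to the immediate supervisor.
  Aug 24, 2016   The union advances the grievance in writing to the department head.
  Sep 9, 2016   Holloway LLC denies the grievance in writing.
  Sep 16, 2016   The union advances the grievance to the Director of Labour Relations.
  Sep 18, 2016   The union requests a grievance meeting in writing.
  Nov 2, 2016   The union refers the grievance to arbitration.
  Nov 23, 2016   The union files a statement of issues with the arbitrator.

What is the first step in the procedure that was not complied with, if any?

Step 1 — 5 and 42 days from Jun 10, 2016 (when the grieved event occurs) are Jun 15, 2016 and Jul 22, 2016 respectively; done Jul 21, 2016, which is between those dates.
Step 2 — counting 30 days from Aug 16, 2016 (end of the 26-day objection period, which began when the written grievance is presented to the supervisor on Jul 21, 2016) gives a deadline of Sep 15, 2016; done Aug 24, 2016 — timely.
Step 3 — must wait 25 days from Aug 24, 2016 (when the grievance is advanced to the department head), so not before Sep 18, 2016; Sep 16, 2016 is 2 days before the earliest permitted date.
Later steps need not be reached.

Step 3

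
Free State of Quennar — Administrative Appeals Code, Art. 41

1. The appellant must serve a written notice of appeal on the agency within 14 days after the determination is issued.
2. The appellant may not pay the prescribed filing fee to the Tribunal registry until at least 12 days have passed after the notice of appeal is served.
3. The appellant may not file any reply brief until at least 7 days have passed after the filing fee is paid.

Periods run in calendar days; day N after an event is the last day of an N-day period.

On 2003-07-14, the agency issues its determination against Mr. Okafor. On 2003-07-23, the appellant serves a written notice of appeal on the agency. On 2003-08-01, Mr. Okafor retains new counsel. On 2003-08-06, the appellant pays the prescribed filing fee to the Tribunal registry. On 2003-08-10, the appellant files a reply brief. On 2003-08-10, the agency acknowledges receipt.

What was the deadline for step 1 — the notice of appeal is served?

Step 1 runs from 2003-07-14, when the determination is issued. 14 days after 2003-07-14 is 2003-07-28.

2003-07-28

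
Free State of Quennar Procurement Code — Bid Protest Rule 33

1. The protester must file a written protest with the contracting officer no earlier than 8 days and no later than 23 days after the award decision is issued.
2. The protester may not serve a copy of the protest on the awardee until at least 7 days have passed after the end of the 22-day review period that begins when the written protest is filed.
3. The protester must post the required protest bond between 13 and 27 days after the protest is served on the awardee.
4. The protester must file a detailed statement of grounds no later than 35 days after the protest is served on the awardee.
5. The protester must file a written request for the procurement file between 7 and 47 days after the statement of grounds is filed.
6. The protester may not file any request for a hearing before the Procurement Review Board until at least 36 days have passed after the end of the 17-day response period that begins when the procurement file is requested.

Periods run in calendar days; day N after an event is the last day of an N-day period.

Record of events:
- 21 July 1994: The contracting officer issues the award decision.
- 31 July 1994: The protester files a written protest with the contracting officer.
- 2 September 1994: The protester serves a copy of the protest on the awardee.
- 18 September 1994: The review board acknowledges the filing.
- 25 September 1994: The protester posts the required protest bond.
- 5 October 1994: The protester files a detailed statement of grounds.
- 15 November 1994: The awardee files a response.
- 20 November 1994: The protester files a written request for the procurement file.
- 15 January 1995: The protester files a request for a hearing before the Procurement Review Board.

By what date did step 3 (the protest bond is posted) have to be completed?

Step 3 runs from 2 September 1994, when the protest is served on the awardee. The window is 13–27 days after 2 September 1994; it closes on 29 September 1994.

29 September 1994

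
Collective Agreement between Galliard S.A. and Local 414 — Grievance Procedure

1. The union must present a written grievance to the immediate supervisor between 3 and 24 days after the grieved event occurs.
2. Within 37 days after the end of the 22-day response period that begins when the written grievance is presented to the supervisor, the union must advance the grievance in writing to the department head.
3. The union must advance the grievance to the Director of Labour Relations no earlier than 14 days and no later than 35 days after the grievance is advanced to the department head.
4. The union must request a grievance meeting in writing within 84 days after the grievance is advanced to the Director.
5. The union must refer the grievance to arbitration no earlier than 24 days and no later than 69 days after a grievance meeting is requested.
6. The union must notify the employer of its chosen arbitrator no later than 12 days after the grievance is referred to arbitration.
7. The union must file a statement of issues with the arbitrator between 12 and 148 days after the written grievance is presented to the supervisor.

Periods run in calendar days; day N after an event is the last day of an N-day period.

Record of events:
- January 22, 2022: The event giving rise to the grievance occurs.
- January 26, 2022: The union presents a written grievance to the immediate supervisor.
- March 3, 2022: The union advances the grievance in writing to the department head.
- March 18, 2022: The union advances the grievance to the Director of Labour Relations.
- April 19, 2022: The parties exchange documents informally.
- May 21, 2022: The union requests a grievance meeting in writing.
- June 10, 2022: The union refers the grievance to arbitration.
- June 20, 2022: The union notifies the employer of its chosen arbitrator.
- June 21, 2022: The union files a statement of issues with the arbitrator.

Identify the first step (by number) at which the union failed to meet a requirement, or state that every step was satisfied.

Step 5

Step 1 — 3 and 24 days from January 22, 2022 (when the grieved event occurs) are January 25, 2022 and February 15, 2022 respectively; done January 26, 2022, which is between those dates.
Step 2 — counting 37 days from February 17, 2022 (end of the 22-day response period, which began when the written grievance is presented to the supervisor on January 26, 2022) gives a deadline of March 26, 2022; completed March 3, 2022, before the deadline.
Step 3 — 14 and 35 days from March 3, 2022 (when the grievance is advanced to the department head) are March 17, 2022 and April 7, 2022 respectively; March 18, 2022 falls inside that range.
Step 4 — counting 84 days from March 18, 2022 (when the grievance is advanced to the Director) gives a deadline of June 10, 2022; May 21, 2022 is within that limit.
Step 5 — 24 and 69 days from May 21, 2022 (when a grievance meeting is requested) are June 14, 2022 and July 29, 2022 respectively; June 10, 2022 is 4 days too early.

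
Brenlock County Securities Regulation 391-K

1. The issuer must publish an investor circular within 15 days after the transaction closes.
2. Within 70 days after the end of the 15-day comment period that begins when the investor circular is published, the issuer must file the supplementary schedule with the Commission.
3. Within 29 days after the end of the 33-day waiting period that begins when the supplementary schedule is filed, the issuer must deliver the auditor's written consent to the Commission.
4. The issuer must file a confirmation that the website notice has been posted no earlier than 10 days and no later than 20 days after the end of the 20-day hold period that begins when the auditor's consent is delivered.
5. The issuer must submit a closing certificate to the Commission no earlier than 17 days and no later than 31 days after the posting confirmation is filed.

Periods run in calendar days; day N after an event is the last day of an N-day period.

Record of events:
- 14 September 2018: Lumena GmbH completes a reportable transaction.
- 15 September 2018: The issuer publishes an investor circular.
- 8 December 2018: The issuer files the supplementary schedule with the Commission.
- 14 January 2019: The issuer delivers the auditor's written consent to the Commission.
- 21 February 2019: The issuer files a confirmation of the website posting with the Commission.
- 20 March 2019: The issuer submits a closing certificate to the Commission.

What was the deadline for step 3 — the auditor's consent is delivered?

The supplementary schedule is filed on 8 December 2018; the 33-day waiting period therefore ends 10 January 2019, and step 3 runs from that date. 29 days after 10 January 2019 is 8 February 2019.

8 February 2019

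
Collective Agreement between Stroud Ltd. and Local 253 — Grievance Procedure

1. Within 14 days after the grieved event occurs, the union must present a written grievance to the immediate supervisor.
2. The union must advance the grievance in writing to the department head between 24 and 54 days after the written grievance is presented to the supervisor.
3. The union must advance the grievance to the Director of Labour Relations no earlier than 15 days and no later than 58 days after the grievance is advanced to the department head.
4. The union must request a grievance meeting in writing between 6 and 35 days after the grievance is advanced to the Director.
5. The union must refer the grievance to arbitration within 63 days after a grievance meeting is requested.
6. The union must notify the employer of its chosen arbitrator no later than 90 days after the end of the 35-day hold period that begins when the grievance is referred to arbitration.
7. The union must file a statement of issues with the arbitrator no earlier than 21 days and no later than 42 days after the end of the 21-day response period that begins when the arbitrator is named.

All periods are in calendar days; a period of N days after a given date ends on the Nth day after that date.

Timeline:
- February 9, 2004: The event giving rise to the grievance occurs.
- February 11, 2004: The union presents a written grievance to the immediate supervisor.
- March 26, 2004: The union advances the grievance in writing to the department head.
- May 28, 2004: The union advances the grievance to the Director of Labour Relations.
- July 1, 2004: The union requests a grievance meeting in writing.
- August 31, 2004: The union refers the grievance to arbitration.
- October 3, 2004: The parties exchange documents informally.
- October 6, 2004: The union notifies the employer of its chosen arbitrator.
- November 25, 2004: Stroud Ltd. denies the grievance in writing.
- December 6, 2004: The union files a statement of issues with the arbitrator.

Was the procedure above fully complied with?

No

Step 1 — counting 14 days from February 9, 2004 (when the grieved event occurs) gives a deadline of February 23, 2004; done February 11, 2004 — timely.
Step 2 — 24 and 54 days from February 11, 2004 (when the written grievance is presented to the supervisor) are March 6, 2004 and April 5, 2004 respectively; done March 26, 2004 — within the window.
Step 3 — 15 and 58 days from March 26, 2004 (when the grievance is advanced to the department head) are April 10, 2004 and May 23, 2004 respectively; done May 28, 2004 — 5 days after the window closed.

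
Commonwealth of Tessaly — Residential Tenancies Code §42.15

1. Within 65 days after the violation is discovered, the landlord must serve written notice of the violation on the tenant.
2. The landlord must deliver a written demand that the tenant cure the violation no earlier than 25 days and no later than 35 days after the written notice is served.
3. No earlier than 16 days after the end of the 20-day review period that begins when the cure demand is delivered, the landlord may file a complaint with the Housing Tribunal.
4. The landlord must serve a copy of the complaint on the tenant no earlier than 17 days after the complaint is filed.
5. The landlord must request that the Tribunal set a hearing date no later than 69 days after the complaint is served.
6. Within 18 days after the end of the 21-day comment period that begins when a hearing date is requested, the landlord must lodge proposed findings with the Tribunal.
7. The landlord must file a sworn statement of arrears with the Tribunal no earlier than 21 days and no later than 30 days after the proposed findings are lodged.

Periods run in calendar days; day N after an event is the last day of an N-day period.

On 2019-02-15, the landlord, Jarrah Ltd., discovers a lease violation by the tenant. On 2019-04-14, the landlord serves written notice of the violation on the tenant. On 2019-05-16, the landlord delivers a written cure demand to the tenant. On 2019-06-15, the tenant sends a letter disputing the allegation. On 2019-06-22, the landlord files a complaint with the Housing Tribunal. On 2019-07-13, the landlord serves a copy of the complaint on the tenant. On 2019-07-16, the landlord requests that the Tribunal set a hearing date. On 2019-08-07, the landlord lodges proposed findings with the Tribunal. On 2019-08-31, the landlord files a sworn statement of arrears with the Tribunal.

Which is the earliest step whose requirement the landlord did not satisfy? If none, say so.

Step 1: 65 days after 2019-02-15 (when the violation is discovered) is 2019-04-21; completed 2019-04-14, before the deadline.
Step 2: the window is 25–35 days after 2019-04-14 (when the written notice is served), so 2019-05-09 through 2019-05-19; done 2019-05-16, which is between those dates.
Step 3: the earliest permitted date is 16 days after 2019-06-05 (end of the 20-day review period, which began when the cure demand is delivered on 2019-05-16), i.e. 2019-06-21; done 2019-06-22 — permitted.
Step 4: the earliest permitted date is 17 days after 2019-06-22 (when the complaint is filed), i.e. 2019-07-09; 2019-07-13 is on or after that date.
Step 5: 69 days after 2019-07-13 (when the complaint is served) is 2019-09-20; done 2019-07-16 — timely.
Step 6: 18 days after 2019-08-06 (end of the 21-day comment period, which began when a hearing date is requested on 2019-07-16) is 2019-08-24; 2019-08-07 is within that limit.
Step 7: the window is 21–30 days after 2019-08-07 (when the proposed findings are lodged), so 2019-08-28 through 2019-09-06; done 2019-08-31 — within the window.

None — every step was satisfied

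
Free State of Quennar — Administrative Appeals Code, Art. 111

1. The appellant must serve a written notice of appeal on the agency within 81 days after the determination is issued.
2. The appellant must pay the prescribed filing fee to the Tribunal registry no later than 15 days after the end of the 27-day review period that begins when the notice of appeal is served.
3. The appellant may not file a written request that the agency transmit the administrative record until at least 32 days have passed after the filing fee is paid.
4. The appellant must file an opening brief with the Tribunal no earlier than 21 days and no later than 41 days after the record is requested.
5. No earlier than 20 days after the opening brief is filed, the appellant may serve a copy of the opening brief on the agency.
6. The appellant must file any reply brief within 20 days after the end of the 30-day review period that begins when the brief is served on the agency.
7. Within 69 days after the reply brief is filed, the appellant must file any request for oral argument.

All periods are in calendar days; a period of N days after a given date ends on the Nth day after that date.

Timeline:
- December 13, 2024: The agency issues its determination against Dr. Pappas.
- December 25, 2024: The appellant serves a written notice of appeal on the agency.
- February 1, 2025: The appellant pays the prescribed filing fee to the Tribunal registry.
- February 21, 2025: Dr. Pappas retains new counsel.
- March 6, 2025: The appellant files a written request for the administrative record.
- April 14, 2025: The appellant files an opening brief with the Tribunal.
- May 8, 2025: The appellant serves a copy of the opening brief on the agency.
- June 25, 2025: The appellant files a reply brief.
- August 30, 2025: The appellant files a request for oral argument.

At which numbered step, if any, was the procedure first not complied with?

(1) due by December 13, 2024 + 81 days = March 4, 2025; completed December 25, 2024, before the deadline.
(2) due by January 21, 2025 + 15 days = February 5, 2025; February 1, 2025 is within that limit.
(3) permitted from February 1, 2025 + 32 days = March 5, 2025 onward; March 6, 2025 is on or after that date.
(4) the permitted window runs from March 6, 2025 + 21 = March 27, 2025 to March 6, 2025 + 41 = April 16, 2025; April 14, 2025 falls inside that range.
(5) permitted from April 14, 2025 + 20 days = May 4, 2025 onward; done May 8, 2025 — permitted.
(6) due by June 7, 2025 + 20 days = June 27, 2025; June 25, 2025 is within that limit.
(7) due by June 25, 2025 + 69 days = September 2, 2025; August 30, 2025 is within that limit.

None — every step was satisfied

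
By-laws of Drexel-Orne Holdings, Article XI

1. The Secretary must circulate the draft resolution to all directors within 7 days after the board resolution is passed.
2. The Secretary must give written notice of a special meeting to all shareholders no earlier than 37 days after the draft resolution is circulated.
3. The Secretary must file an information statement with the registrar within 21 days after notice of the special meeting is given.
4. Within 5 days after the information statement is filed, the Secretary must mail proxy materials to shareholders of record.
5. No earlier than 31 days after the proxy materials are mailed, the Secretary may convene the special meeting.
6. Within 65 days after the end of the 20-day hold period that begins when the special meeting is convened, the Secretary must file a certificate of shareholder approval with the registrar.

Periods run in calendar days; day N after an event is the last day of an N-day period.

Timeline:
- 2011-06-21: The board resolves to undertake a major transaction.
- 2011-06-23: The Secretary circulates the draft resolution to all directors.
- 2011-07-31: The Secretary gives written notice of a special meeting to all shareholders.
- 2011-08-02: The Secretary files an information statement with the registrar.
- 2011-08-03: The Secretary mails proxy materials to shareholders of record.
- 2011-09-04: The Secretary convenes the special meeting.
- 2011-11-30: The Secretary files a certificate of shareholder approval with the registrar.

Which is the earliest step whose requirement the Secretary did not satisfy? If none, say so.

(1) due by 2011-06-21 + 7 days = 2011-06-28; 2011-06-23 is within that limit.
(2) permitted from 2011-06-23 + 37 days = 2011-07-30 onward; done 2011-07-31, after the minimum wait.
(3) due by 2011-07-31 + 21 days = 2011-08-21; done 2011-08-02 — timely.
(4) due by 2011-08-02 + 5 days = 2011-08-07; 2011-08-03 is within that limit.
(5) permitted from 2011-08-03 + 31 days = 2011-09-03 onward; done 2011-09-04, after the minimum wait.
(6) due by 2011-09-24 + 65 days = 2011-11-28; not done until 2011-11-30, 2 days after the deadline.

Step 6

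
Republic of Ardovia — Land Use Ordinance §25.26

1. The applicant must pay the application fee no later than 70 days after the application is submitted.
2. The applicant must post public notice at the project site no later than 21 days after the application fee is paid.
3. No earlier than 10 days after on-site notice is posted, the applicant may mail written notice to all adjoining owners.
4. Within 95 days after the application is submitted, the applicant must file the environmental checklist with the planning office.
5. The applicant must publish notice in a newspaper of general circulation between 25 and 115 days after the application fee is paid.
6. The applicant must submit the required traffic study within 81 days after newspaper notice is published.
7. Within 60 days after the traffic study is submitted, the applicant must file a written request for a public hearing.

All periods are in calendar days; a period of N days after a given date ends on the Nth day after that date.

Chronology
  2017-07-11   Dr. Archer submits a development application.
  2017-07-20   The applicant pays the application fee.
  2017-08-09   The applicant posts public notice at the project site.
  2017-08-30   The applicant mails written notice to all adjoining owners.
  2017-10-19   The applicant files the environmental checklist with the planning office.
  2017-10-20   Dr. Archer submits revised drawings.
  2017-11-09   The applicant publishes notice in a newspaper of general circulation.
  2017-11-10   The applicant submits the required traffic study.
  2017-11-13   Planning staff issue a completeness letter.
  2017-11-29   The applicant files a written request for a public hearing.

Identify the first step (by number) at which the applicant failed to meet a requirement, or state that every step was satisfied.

Step 1 — counting 70 days from 2017-07-11 (when the application is submitted) gives a deadline of 2017-09-19; done 2017-07-20 — timely.
Step 2 — counting 21 days from 2017-07-20 (when the application fee is paid) gives a deadline of 2017-08-10; completed 2017-08-09, before the deadline.
Step 3 — must wait 10 days from 2017-08-09 (when on-site notice is posted), so not before 2017-08-19; done 2017-08-30 — permitted.
Step 4 — counting 95 days from 2017-07-11 (when the application is submitted) gives a deadline of 2017-10-14; done 2017-10-19 — 5 days late.

Step 4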